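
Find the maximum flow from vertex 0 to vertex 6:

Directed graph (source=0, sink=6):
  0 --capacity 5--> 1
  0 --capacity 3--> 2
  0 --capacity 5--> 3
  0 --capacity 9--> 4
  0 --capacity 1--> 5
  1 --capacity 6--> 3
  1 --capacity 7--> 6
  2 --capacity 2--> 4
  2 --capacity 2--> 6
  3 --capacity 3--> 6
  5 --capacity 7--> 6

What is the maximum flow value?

Computing max flow:
  Flow on (0->1): 5/5
  Flow on (0->2): 2/3
  Flow on (0->3): 3/5
  Flow on (0->5): 1/1
  Flow on (1->6): 5/7
  Flow on (2->6): 2/2
  Flow on (3->6): 3/3
  Flow on (5->6): 1/7
Maximum flow = 11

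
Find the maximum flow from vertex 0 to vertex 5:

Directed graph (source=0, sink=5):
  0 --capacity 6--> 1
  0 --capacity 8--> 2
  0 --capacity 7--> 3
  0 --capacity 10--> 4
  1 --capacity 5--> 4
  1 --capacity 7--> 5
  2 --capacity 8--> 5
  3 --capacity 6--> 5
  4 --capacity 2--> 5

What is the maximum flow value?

Computing max flow:
  Flow on (0->1): 6/6
  Flow on (0->2): 8/8
  Flow on (0->3): 6/7
  Flow on (0->4): 2/10
  Flow on (1->5): 6/7
  Flow on (2->5): 8/8
  Flow on (3->5): 6/6
  Flow on (4->5): 2/2
Maximum flow = 22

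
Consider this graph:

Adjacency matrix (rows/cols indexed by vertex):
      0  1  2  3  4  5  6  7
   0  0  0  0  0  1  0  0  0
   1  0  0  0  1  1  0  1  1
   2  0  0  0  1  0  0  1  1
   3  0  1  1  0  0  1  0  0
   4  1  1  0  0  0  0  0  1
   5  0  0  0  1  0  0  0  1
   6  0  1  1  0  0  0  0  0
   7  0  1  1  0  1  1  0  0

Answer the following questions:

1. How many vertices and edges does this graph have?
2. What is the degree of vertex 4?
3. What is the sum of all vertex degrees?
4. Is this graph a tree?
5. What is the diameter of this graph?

Count: 8 vertices, 11 edges.
Vertex 4 has neighbors [0, 1, 7], degree = 3.
Handshaking lemma: 2 * 11 = 22.
A tree on 8 vertices has 7 edges. This graph has 11 edges (4 extra). Not a tree.
Diameter (longest shortest path) = 3.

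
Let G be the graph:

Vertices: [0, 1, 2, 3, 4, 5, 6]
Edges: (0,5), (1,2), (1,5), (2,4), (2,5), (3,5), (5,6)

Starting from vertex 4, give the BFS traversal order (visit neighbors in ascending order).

BFS from vertex 4 (neighbors processed in ascending order):
Visit order: 4, 2, 1, 5, 0, 3, 6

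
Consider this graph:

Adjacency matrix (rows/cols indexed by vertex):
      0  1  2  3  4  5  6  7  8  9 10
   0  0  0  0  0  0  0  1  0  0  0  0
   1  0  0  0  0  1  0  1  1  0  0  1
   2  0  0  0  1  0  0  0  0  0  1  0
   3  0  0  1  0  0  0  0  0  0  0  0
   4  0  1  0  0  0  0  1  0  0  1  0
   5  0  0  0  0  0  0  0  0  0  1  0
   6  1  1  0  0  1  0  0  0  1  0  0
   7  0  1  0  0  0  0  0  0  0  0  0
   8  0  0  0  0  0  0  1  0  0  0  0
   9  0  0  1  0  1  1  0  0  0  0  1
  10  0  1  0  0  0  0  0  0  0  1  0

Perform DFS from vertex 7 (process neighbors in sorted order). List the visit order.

DFS from vertex 7 (neighbors processed in ascending order):
Visit order: 7, 1, 4, 6, 0, 8, 9, 2, 3, 5, 10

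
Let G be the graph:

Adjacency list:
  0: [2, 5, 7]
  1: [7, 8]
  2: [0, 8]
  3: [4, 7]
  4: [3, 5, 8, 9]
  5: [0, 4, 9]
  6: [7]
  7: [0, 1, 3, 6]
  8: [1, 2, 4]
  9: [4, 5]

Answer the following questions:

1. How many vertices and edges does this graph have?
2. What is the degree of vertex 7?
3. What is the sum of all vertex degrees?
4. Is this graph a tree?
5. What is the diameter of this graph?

Count: 10 vertices, 13 edges.
Vertex 7 has neighbors [0, 1, 3, 6], degree = 4.
Handshaking lemma: 2 * 13 = 26.
A tree on 10 vertices has 9 edges. This graph has 13 edges (4 extra). Not a tree.
Diameter (longest shortest path) = 4.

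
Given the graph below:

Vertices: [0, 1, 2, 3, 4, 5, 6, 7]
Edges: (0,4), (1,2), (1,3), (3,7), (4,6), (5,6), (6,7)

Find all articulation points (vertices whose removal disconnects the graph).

An articulation point is a vertex whose removal disconnects the graph.
Articulation points: [1, 3, 4, 6, 7]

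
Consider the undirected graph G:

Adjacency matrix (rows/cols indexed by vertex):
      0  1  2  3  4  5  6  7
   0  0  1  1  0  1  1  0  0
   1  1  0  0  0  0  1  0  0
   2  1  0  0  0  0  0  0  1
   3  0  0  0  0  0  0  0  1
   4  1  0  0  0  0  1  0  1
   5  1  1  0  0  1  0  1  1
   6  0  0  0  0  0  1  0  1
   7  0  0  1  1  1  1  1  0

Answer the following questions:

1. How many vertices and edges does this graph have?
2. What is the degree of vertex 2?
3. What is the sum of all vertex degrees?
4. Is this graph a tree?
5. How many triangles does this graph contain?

Count: 8 vertices, 12 edges.
Vertex 2 has neighbors [0, 7], degree = 2.
Handshaking lemma: 2 * 12 = 24.
A tree on 8 vertices has 7 edges. This graph has 12 edges (5 extra). Not a tree.
Number of triangles = 4.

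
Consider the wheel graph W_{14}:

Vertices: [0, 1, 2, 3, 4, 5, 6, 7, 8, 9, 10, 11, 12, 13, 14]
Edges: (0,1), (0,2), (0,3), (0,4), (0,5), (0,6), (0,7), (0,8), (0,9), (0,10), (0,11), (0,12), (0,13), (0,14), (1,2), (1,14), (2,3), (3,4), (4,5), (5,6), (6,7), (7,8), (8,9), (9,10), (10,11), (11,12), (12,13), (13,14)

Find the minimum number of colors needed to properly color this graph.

W_{14} = C_{14} plus a hub adjacent to every cycle vertex.
The outer cycle needs 2 colors (even cycle); the hub is adjacent to all of them so needs a fresh color.
Chromatic number = 2 + 1 = 3.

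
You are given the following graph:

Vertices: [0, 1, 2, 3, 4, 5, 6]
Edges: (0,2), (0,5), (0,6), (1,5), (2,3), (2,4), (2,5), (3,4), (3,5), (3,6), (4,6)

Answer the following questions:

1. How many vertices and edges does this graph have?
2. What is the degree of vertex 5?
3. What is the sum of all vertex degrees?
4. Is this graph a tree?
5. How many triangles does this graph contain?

Count: 7 vertices, 11 edges.
Vertex 5 has neighbors [0, 1, 2, 3], degree = 4.
Handshaking lemma: 2 * 11 = 22.
A tree on 7 vertices has 6 edges. This graph has 11 edges (5 extra). Not a tree.
Number of triangles = 4.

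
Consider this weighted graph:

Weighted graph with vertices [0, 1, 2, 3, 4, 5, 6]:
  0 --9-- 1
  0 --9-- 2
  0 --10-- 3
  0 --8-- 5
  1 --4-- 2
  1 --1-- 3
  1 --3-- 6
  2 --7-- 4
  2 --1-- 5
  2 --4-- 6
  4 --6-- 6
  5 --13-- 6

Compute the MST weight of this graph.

Applying Kruskal's algorithm (sort edges by weight, add if no cycle):
  Add (1,3) w=1
  Add (2,5) w=1
  Add (1,6) w=3
  Add (1,2) w=4
  Skip (2,6) w=4 (creates cycle)
  Add (4,6) w=6
  Skip (2,4) w=7 (creates cycle)
  Add (0,5) w=8
  Skip (0,2) w=9 (creates cycle)
  Skip (0,1) w=9 (creates cycle)
  Skip (0,3) w=10 (creates cycle)
  Skip (5,6) w=13 (creates cycle)
MST weight = 23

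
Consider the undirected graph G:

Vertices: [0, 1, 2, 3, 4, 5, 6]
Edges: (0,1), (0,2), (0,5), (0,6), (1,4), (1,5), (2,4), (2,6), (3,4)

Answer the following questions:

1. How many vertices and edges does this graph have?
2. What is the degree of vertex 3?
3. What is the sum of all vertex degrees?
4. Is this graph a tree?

Count: 7 vertices, 9 edges.
Vertex 3 has neighbors [4], degree = 1.
Handshaking lemma: 2 * 9 = 18.
A tree on 7 vertices has 6 edges. This graph has 9 edges (3 extra). Not a tree.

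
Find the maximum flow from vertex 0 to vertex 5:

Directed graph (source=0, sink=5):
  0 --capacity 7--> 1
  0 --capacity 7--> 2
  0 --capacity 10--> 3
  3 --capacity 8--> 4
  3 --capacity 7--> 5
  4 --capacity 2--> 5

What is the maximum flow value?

Computing max flow:
  Flow on (0->3): 9/10
  Flow on (3->4): 2/8
  Flow on (3->5): 7/7
  Flow on (4->5): 2/2
Maximum flow = 9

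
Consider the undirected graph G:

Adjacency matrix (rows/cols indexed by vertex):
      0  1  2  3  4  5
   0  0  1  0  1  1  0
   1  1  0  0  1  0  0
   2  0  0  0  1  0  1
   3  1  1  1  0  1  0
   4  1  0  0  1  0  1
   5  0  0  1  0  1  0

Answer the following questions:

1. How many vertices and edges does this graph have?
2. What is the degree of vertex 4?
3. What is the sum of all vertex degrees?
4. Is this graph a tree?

Count: 6 vertices, 8 edges.
Vertex 4 has neighbors [0, 3, 5], degree = 3.
Handshaking lemma: 2 * 8 = 16.
A tree on 6 vertices has 5 edges. This graph has 8 edges (3 extra). Not a tree.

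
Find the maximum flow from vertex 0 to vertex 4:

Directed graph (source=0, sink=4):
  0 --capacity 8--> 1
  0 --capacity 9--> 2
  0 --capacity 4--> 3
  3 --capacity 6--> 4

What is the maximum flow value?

Computing max flow:
  Flow on (0->3): 4/4
  Flow on (3->4): 4/6
Maximum flow = 4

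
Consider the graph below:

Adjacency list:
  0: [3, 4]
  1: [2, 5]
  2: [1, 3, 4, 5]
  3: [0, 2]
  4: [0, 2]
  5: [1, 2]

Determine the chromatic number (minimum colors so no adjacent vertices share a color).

The graph has a maximum clique of size 3 (lower bound on chromatic number).
A valid 3-coloring: {0: 0, 1: 1, 2: 0, 3: 1, 4: 1, 5: 2}.
Chromatic number = 3.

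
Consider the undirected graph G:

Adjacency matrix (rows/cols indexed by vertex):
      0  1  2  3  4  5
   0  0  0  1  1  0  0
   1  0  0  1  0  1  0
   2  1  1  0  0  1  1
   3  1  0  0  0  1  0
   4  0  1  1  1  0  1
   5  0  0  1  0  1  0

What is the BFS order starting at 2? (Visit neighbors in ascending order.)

BFS from vertex 2 (neighbors processed in ascending order):
Visit order: 2, 0, 1, 4, 5, 3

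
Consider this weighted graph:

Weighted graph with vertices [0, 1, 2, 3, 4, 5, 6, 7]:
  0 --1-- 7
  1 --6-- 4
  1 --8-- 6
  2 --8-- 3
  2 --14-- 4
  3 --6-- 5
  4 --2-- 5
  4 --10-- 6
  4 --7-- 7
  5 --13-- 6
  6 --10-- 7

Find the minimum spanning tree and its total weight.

Applying Kruskal's algorithm (sort edges by weight, add if no cycle):
  Add (0,7) w=1
  Add (4,5) w=2
  Add (1,4) w=6
  Add (3,5) w=6
  Add (4,7) w=7
  Add (1,6) w=8
  Add (2,3) w=8
  Skip (4,6) w=10 (creates cycle)
  Skip (6,7) w=10 (creates cycle)
  Skip (5,6) w=13 (creates cycle)
  Skip (2,4) w=14 (creates cycle)
MST weight = 38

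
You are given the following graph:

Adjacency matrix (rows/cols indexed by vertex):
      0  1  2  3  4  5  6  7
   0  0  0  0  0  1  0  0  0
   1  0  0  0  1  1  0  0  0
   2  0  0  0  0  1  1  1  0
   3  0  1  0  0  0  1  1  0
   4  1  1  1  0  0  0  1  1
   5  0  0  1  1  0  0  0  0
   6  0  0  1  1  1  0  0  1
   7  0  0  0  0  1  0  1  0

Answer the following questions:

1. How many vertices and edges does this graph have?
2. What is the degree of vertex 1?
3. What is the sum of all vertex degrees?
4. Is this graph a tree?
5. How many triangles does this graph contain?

Count: 8 vertices, 11 edges.
Vertex 1 has neighbors [3, 4], degree = 2.
Handshaking lemma: 2 * 11 = 22.
A tree on 8 vertices has 7 edges. This graph has 11 edges (4 extra). Not a tree.
Number of triangles = 2.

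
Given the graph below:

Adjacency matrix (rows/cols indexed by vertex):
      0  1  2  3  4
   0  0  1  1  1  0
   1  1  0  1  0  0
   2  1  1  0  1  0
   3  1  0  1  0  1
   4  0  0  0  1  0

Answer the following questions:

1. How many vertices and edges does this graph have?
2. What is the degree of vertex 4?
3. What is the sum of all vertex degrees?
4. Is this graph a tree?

Count: 5 vertices, 6 edges.
Vertex 4 has neighbors [3], degree = 1.
Handshaking lemma: 2 * 6 = 12.
A tree on 5 vertices has 4 edges. This graph has 6 edges (2 extra). Not a tree.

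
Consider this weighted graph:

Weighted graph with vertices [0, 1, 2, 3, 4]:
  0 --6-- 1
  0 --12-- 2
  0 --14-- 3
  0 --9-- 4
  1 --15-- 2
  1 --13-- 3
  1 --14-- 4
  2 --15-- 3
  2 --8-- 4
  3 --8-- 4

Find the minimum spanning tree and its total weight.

Applying Kruskal's algorithm (sort edges by weight, add if no cycle):
  Add (0,1) w=6
  Add (2,4) w=8
  Add (3,4) w=8
  Add (0,4) w=9
  Skip (0,2) w=12 (creates cycle)
  Skip (1,3) w=13 (creates cycle)
  Skip (0,3) w=14 (creates cycle)
  Skip (1,4) w=14 (creates cycle)
  Skip (1,2) w=15 (creates cycle)
  Skip (2,3) w=15 (creates cycle)
MST weight = 31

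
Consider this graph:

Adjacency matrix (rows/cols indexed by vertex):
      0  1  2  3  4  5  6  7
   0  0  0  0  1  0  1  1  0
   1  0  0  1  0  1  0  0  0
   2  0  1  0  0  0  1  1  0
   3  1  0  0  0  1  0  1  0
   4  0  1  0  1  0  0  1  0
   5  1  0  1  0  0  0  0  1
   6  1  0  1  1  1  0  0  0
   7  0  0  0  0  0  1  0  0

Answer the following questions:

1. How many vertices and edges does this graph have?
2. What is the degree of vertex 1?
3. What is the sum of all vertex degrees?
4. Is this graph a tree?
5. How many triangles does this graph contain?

Count: 8 vertices, 11 edges.
Vertex 1 has neighbors [2, 4], degree = 2.
Handshaking lemma: 2 * 11 = 22.
A tree on 8 vertices has 7 edges. This graph has 11 edges (4 extra). Not a tree.
Number of triangles = 2.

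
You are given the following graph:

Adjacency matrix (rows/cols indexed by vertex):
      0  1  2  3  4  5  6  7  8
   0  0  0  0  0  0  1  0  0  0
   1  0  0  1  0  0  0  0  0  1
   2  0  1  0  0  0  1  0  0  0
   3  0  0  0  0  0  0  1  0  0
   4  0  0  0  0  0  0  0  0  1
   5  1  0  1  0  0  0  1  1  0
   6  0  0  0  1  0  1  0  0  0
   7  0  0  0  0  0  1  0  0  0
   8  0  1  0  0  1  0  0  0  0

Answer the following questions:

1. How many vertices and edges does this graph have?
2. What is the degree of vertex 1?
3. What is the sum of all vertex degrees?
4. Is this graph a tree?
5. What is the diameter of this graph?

Count: 9 vertices, 8 edges.
Vertex 1 has neighbors [2, 8], degree = 2.
Handshaking lemma: 2 * 8 = 16.
A graph is a tree iff it is connected and has exactly n-1 edges. This graph is connected (all 9 vertices in one component) and has 9-1 = 8 edges. It is a tree.
Diameter (longest shortest path) = 6.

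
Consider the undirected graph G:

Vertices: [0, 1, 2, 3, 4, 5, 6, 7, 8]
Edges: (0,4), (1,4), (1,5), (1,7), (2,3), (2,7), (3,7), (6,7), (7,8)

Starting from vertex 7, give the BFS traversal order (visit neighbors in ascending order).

BFS from vertex 7 (neighbors processed in ascending order):
Visit order: 7, 1, 2, 3, 6, 8, 4, 5, 0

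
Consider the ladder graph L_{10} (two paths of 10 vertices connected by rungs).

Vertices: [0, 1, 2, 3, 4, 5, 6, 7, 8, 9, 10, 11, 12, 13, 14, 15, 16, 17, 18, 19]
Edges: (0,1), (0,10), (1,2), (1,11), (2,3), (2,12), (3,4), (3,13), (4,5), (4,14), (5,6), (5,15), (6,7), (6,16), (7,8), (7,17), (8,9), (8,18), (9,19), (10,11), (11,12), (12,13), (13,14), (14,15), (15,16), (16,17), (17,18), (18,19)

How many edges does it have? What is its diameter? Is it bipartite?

Ladder graph L_{10}: 10 rungs + 2 * (10-1) path edges = 10 + 18 = 28 edges.
Diameter = 10.
Ladder graphs are bipartite (alternating coloring along each path).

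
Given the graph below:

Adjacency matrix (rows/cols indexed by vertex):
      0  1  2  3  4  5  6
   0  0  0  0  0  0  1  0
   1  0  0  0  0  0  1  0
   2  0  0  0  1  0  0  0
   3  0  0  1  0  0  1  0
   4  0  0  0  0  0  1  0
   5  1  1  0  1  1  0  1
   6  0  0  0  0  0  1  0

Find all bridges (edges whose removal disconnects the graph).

A bridge is an edge whose removal increases the number of connected components.
Bridges found: (0,5), (1,5), (2,3), (3,5), (4,5), (5,6)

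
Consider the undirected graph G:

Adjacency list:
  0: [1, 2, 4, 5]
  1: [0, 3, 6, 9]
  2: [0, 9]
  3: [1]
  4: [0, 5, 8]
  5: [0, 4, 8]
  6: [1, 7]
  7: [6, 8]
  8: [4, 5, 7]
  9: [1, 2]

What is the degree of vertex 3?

Vertex 3 has neighbors [1], so deg(3) = 1.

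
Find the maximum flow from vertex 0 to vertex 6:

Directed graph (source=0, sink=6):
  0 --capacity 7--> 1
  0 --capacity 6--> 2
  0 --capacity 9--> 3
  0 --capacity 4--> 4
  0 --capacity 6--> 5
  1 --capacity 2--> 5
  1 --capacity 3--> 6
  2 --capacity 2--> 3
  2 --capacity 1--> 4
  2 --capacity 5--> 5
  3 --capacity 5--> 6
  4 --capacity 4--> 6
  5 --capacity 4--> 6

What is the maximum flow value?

Computing max flow:
  Flow on (0->1): 5/7
  Flow on (0->2): 1/6
  Flow on (0->3): 5/9
  Flow on (0->4): 3/4
  Flow on (0->5): 2/6
  Flow on (1->5): 2/2
  Flow on (1->6): 3/3
  Flow on (2->4): 1/1
  Flow on (3->6): 5/5
  Flow on (4->6): 4/4
  Flow on (5->6): 4/4
Maximum flow = 16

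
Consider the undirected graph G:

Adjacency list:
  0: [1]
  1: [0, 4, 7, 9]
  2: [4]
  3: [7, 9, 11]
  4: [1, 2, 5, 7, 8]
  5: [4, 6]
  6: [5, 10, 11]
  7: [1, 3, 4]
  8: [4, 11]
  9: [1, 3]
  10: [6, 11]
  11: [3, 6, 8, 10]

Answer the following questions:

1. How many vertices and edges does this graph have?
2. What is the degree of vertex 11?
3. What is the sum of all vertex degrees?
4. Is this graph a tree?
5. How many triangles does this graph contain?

Count: 12 vertices, 16 edges.
Vertex 11 has neighbors [3, 6, 8, 10], degree = 4.
Handshaking lemma: 2 * 16 = 32.
A tree on 12 vertices has 11 edges. This graph has 16 edges (5 extra). Not a tree.
Number of triangles = 2.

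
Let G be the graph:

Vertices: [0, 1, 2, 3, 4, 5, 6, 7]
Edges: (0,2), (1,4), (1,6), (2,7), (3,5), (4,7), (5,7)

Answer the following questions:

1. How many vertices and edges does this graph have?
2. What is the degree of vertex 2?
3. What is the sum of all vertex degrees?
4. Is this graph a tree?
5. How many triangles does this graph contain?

Count: 8 vertices, 7 edges.
Vertex 2 has neighbors [0, 7], degree = 2.
Handshaking lemma: 2 * 7 = 14.
A graph is a tree iff it is connected and has exactly n-1 edges. This graph is connected (all 8 vertices in one component) and has 8-1 = 7 edges. It is a tree.
Number of triangles = 0.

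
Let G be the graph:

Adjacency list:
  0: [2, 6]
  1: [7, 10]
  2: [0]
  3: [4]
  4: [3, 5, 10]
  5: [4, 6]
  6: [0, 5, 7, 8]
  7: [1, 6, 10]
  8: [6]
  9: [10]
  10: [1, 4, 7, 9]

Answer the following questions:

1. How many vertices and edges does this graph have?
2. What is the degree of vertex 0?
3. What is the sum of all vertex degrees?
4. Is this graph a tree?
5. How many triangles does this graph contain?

Count: 11 vertices, 12 edges.
Vertex 0 has neighbors [2, 6], degree = 2.
Handshaking lemma: 2 * 12 = 24.
A tree on 11 vertices has 10 edges. This graph has 12 edges (2 extra). Not a tree.
Number of triangles = 1.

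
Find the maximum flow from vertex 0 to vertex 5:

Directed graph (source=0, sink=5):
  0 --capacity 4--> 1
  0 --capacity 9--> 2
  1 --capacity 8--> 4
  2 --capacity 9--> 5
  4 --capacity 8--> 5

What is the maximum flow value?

Computing max flow:
  Flow on (0->1): 4/4
  Flow on (0->2): 9/9
  Flow on (1->4): 4/8
  Flow on (2->5): 9/9
  Flow on (4->5): 4/8
Maximum flow = 13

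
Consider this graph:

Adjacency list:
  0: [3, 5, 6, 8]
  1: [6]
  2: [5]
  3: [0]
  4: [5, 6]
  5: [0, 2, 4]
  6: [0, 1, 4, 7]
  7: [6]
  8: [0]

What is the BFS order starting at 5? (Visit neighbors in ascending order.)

BFS from vertex 5 (neighbors processed in ascending order):
Visit order: 5, 0, 2, 4, 3, 6, 8, 1, 7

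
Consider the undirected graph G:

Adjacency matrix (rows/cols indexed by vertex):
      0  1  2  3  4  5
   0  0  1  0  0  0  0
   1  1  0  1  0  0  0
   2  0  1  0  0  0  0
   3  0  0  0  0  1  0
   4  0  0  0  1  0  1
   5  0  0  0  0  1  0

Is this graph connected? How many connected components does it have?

Checking connectivity: the graph has 2 connected component(s).
Components: [[0, 1, 2], [3, 4, 5]]. The graph is NOT connected.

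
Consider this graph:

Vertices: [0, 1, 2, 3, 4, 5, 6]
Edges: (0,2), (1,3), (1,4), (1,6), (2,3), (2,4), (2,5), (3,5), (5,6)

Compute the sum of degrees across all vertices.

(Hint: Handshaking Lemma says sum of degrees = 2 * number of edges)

Count edges: 9 edges.
By Handshaking Lemma: sum of degrees = 2 * 9 = 18.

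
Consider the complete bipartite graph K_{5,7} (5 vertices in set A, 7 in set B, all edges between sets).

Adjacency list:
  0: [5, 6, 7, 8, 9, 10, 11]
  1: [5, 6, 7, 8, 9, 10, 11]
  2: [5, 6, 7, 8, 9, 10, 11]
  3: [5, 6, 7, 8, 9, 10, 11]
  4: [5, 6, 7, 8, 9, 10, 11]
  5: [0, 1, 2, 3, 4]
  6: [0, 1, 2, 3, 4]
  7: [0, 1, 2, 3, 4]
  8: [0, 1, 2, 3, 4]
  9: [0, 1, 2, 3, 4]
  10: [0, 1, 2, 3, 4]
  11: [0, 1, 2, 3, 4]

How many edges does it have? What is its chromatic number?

K_{5,7} has 5 * 7 = 35 edges.
Bipartite graphs have chromatic number 2 (color each partition differently).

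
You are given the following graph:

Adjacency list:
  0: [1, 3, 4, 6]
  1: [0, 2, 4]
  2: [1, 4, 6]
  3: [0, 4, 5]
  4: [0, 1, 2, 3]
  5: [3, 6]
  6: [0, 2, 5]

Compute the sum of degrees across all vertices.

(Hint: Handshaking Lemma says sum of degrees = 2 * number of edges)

Count edges: 11 edges.
By Handshaking Lemma: sum of degrees = 2 * 11 = 22.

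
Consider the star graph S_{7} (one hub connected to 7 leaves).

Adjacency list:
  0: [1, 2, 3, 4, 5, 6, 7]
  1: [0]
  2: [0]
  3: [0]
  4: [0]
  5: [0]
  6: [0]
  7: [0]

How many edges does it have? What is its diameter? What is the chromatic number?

Star graph S_{7}: the hub connects to all 7 leaves.
Edges = 7.
Diameter = 2 (any leaf to hub is 1, leaf to leaf through hub is 2).
Star graphs are bipartite (hub vs leaves), so chromatic number = 2.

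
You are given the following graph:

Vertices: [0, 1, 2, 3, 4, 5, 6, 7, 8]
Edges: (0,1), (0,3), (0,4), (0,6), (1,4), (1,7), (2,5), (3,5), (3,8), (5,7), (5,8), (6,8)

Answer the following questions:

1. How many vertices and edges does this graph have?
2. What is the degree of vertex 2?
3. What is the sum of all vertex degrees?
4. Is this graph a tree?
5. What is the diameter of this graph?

Count: 9 vertices, 12 edges.
Vertex 2 has neighbors [5], degree = 1.
Handshaking lemma: 2 * 12 = 24.
A tree on 9 vertices has 8 edges. This graph has 12 edges (4 extra). Not a tree.
Diameter (longest shortest path) = 4.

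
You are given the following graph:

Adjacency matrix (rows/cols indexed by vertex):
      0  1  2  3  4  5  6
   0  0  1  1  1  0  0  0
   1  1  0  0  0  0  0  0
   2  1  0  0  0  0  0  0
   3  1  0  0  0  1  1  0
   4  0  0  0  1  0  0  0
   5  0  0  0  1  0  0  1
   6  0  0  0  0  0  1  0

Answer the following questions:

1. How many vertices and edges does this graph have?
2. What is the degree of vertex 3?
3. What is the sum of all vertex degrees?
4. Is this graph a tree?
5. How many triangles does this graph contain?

Count: 7 vertices, 6 edges.
Vertex 3 has neighbors [0, 4, 5], degree = 3.
Handshaking lemma: 2 * 6 = 12.
A graph is a tree iff it is connected and has exactly n-1 edges. This graph is connected (all 7 vertices in one component) and has 7-1 = 6 edges. It is a tree.
Number of triangles = 0.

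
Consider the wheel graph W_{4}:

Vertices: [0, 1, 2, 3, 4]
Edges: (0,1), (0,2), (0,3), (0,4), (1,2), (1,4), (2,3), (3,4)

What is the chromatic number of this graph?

W_{4} = C_{4} plus a hub adjacent to every cycle vertex.
The outer cycle needs 2 colors (even cycle); the hub is adjacent to all of them so needs a fresh color.
Chromatic number = 2 + 1 = 3.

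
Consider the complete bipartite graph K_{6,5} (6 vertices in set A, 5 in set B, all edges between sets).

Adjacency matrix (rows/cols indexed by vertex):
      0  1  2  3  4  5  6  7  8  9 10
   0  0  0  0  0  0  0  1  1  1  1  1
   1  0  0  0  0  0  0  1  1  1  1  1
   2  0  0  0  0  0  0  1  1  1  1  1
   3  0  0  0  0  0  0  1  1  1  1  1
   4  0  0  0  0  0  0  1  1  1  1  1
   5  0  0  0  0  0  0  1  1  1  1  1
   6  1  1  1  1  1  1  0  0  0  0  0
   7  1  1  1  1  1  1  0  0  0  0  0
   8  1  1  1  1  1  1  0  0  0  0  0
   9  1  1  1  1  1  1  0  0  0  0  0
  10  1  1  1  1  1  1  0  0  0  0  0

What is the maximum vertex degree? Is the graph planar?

Set-A vertices have degree 5; set-B vertices have degree 6. Maximum degree = max(6,5) = 6.
K_{6,5} contains K_{3,3} as a subgraph (since both sides have >= 3 vertices); by Kuratowski's theorem it is not planar.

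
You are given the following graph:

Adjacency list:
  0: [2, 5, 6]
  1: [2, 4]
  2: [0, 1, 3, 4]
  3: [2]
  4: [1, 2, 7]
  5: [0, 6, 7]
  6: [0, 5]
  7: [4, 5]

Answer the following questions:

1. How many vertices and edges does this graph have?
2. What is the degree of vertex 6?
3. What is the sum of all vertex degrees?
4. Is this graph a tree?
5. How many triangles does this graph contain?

Count: 8 vertices, 10 edges.
Vertex 6 has neighbors [0, 5], degree = 2.
Handshaking lemma: 2 * 10 = 20.
A tree on 8 vertices has 7 edges. This graph has 10 edges (3 extra). Not a tree.
Number of triangles = 2.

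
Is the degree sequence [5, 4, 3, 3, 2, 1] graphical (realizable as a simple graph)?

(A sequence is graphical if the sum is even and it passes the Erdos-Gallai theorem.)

Sum of degrees = 18. Sum is even and passes Erdos-Gallai. The sequence IS graphical.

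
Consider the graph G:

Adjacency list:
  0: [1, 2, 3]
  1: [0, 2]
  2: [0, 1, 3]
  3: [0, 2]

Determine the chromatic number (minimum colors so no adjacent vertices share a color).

The graph has a maximum clique of size 3 (lower bound on chromatic number).
A valid 3-coloring: {0: 0, 1: 2, 2: 1, 3: 2}.
Chromatic number = 3.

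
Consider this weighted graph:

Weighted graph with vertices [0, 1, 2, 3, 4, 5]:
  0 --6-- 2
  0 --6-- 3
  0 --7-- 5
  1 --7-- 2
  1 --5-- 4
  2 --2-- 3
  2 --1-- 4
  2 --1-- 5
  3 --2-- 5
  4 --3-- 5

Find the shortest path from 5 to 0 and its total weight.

Using Dijkstra's algorithm from vertex 5:
Shortest path: 5 -> 0
Total weight: 7 = 7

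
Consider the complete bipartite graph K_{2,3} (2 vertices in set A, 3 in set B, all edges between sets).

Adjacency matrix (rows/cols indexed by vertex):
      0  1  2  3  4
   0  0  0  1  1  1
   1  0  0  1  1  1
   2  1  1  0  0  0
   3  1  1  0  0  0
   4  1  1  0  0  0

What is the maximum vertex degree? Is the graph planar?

Set-A vertices have degree 3; set-B vertices have degree 2. Maximum degree = max(2,3) = 3.
min(2,3) <= 2, so K_{2,3} avoids a K_{3,3} subdivision and is planar.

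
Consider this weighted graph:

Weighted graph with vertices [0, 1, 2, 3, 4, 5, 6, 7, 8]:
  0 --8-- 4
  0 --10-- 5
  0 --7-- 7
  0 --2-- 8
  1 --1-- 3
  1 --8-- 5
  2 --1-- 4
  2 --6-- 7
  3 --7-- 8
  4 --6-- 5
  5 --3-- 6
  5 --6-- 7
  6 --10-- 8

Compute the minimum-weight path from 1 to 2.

Using Dijkstra's algorithm from vertex 1:
Shortest path: 1 -> 5 -> 4 -> 2
Total weight: 8 + 6 + 1 = 15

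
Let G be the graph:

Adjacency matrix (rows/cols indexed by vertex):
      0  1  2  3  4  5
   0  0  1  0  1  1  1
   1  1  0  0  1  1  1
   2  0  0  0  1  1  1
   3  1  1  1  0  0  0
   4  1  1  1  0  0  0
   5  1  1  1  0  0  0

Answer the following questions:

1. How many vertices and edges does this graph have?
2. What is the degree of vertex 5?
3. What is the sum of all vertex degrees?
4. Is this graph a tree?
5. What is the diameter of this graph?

Count: 6 vertices, 10 edges.
Vertex 5 has neighbors [0, 1, 2], degree = 3.
Handshaking lemma: 2 * 10 = 20.
A tree on 6 vertices has 5 edges. This graph has 10 edges (5 extra). Not a tree.
Diameter (longest shortest path) = 2.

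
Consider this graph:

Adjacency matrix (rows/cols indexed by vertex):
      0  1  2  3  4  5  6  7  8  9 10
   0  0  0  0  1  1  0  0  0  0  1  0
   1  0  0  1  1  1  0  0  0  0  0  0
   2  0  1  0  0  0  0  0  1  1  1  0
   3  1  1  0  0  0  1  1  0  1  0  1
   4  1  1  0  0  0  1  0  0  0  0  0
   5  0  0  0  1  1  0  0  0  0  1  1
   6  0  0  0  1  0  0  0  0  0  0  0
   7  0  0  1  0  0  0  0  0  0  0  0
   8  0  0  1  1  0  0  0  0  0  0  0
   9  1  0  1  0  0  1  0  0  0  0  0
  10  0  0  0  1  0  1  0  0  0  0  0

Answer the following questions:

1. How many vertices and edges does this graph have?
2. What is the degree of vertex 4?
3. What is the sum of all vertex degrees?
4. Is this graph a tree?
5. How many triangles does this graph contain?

Count: 11 vertices, 16 edges.
Vertex 4 has neighbors [0, 1, 5], degree = 3.
Handshaking lemma: 2 * 16 = 32.
A tree on 11 vertices has 10 edges. This graph has 16 edges (6 extra). Not a tree.
Number of triangles = 1.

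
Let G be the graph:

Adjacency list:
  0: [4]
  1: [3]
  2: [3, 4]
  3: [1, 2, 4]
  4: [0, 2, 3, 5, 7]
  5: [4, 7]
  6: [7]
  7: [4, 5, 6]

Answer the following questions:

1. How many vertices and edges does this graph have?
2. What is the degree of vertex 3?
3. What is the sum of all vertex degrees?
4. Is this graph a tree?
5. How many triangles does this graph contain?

Count: 8 vertices, 9 edges.
Vertex 3 has neighbors [1, 2, 4], degree = 3.
Handshaking lemma: 2 * 9 = 18.
A tree on 8 vertices has 7 edges. This graph has 9 edges (2 extra). Not a tree.
Number of triangles = 2.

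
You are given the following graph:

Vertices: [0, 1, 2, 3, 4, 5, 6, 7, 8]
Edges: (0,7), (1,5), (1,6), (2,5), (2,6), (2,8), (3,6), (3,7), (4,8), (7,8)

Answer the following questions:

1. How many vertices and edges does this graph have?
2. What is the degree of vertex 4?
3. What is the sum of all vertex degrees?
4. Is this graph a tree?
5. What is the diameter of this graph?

Count: 9 vertices, 10 edges.
Vertex 4 has neighbors [8], degree = 1.
Handshaking lemma: 2 * 10 = 20.
A tree on 9 vertices has 8 edges. This graph has 10 edges (2 extra). Not a tree.
Diameter (longest shortest path) = 4.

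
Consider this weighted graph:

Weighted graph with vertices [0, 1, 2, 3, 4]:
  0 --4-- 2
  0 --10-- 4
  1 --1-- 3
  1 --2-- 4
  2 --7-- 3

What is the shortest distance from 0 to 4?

Using Dijkstra's algorithm from vertex 0:
Shortest path: 0 -> 4
Total weight: 10 = 10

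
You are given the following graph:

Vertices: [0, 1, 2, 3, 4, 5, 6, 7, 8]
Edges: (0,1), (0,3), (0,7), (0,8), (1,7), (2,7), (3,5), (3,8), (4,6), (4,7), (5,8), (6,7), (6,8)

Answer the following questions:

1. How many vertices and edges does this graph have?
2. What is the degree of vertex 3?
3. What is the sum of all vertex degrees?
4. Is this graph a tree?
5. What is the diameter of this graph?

Count: 9 vertices, 13 edges.
Vertex 3 has neighbors [0, 5, 8], degree = 3.
Handshaking lemma: 2 * 13 = 26.
A tree on 9 vertices has 8 edges. This graph has 13 edges (5 extra). Not a tree.
Diameter (longest shortest path) = 4.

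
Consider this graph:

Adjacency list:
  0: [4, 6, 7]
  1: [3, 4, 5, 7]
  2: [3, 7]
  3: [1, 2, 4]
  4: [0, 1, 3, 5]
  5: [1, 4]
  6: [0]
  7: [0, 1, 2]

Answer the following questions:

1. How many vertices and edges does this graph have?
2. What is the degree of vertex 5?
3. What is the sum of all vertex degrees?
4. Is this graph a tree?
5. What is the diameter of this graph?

Count: 8 vertices, 11 edges.
Vertex 5 has neighbors [1, 4], degree = 2.
Handshaking lemma: 2 * 11 = 22.
A tree on 8 vertices has 7 edges. This graph has 11 edges (4 extra). Not a tree.
Diameter (longest shortest path) = 3.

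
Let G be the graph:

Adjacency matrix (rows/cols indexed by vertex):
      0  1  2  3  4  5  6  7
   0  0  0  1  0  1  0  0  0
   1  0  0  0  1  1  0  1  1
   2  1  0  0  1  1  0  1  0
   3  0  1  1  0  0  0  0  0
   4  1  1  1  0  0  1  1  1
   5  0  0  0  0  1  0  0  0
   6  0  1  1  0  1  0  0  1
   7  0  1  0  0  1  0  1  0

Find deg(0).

Vertex 0 has neighbors [2, 4], so deg(0) = 2.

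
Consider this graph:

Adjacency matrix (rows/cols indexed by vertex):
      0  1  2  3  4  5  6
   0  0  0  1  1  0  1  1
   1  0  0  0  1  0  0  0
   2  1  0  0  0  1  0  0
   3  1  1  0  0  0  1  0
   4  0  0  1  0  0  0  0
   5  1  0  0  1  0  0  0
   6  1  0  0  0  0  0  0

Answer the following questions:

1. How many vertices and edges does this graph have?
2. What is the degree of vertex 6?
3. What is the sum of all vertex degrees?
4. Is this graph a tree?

Count: 7 vertices, 7 edges.
Vertex 6 has neighbors [0], degree = 1.
Handshaking lemma: 2 * 7 = 14.
A tree on 7 vertices has 6 edges. This graph has 7 edges (1 extra). Not a tree.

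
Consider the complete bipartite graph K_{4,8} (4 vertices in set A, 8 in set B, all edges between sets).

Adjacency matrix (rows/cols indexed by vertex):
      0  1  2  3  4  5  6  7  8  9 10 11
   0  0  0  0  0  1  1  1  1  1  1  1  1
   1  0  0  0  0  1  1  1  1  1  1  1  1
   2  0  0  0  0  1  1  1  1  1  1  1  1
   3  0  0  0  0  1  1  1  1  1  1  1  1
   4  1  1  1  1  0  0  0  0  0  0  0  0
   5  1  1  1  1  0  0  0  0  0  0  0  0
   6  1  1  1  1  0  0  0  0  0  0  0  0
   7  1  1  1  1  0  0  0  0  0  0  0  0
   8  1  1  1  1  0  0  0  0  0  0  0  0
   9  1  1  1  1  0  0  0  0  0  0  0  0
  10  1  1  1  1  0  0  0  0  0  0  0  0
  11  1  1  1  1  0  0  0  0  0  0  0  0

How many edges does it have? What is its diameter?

K_{4,8} has 4 * 8 = 32 edges.
Any vertex reaches any opposite-side vertex in 1 step; same-side vertices reach in 2 steps via any opposite-side vertex.
Diameter = 2.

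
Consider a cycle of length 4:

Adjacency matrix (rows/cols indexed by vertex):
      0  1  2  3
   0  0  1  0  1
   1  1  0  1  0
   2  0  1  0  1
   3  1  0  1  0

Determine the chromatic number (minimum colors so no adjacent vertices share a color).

This is an even cycle (C_4). Even cycles are bipartite.
Chromatic number = 2.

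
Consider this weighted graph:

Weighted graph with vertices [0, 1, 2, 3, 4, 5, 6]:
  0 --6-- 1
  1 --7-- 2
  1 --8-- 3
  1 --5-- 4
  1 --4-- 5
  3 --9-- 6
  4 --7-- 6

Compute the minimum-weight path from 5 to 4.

Using Dijkstra's algorithm from vertex 5:
Shortest path: 5 -> 1 -> 4
Total weight: 4 + 5 = 9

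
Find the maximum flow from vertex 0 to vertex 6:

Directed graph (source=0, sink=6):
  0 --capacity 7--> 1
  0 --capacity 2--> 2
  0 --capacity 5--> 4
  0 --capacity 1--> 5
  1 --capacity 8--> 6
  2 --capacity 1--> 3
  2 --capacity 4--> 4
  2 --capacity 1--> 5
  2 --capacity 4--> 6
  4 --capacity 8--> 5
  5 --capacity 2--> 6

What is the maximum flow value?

Computing max flow:
  Flow on (0->1): 7/7
  Flow on (0->2): 2/2
  Flow on (0->4): 2/5
  Flow on (1->6): 7/8
  Flow on (2->6): 2/4
  Flow on (4->5): 2/8
  Flow on (5->6): 2/2
Maximum flow = 11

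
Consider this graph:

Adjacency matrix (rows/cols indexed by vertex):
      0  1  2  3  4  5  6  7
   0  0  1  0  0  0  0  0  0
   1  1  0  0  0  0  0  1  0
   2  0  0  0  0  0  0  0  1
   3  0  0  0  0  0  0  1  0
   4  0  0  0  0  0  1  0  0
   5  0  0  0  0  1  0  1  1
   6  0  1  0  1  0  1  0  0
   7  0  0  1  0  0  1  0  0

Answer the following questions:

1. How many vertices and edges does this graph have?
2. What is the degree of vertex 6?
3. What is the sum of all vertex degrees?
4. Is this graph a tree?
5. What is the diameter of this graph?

Count: 8 vertices, 7 edges.
Vertex 6 has neighbors [1, 3, 5], degree = 3.
Handshaking lemma: 2 * 7 = 14.
A graph is a tree iff it is connected and has exactly n-1 edges. This graph is connected (all 8 vertices in one component) and has 8-1 = 7 edges. It is a tree.
Diameter (longest shortest path) = 5.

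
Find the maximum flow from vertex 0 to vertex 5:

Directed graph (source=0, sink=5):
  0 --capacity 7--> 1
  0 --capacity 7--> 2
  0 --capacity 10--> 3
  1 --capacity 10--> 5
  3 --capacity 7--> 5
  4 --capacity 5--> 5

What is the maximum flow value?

Computing max flow:
  Flow on (0->1): 7/7
  Flow on (0->3): 7/10
  Flow on (1->5): 7/10
  Flow on (3->5): 7/7
Maximum flow = 14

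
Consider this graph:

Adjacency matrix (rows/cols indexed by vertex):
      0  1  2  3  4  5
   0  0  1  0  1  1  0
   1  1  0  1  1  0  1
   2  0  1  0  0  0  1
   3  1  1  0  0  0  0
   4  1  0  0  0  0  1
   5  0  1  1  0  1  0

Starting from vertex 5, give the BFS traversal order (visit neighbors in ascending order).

BFS from vertex 5 (neighbors processed in ascending order):
Visit order: 5, 1, 2, 4, 0, 3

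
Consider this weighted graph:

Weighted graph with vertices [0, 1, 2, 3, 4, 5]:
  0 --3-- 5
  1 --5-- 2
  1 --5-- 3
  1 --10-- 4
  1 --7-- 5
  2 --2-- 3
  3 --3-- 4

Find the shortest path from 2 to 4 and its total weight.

Using Dijkstra's algorithm from vertex 2:
Shortest path: 2 -> 3 -> 4
Total weight: 2 + 3 = 5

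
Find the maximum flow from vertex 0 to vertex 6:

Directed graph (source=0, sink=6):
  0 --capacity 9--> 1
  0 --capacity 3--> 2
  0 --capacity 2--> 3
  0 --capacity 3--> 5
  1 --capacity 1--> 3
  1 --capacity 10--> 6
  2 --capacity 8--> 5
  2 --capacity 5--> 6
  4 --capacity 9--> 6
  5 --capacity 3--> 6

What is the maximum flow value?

Computing max flow:
  Flow on (0->1): 9/9
  Flow on (0->2): 3/3
  Flow on (0->5): 3/3
  Flow on (1->6): 9/10
  Flow on (2->6): 3/5
  Flow on (5->6): 3/3
Maximum flow = 15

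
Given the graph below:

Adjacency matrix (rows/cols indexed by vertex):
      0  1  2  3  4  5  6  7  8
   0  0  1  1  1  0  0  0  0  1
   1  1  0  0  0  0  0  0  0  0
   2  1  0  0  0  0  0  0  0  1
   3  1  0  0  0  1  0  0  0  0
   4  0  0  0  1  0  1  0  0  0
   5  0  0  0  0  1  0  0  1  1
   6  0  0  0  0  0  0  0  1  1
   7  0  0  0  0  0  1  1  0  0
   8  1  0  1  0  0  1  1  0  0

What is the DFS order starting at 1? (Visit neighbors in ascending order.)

DFS from vertex 1 (neighbors processed in ascending order):
Visit order: 1, 0, 2, 8, 5, 4, 3, 7, 6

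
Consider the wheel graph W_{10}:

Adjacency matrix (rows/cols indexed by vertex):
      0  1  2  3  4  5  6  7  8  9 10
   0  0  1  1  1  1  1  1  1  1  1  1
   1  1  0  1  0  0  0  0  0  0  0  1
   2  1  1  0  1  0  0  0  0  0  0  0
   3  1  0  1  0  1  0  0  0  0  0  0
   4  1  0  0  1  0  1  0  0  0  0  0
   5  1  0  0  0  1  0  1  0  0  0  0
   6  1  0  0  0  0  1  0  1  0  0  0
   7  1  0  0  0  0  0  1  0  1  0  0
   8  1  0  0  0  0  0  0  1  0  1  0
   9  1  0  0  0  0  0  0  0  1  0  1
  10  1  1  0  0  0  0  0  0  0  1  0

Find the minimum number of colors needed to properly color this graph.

W_{10} = C_{10} plus a hub adjacent to every cycle vertex.
The outer cycle needs 2 colors (even cycle); the hub is adjacent to all of them so needs a fresh color.
Chromatic number = 2 + 1 = 3.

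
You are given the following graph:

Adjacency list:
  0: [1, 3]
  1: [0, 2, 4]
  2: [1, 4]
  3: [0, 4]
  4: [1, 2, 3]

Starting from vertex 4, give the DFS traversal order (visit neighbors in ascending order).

DFS from vertex 4 (neighbors processed in ascending order):
Visit order: 4, 1, 0, 3, 2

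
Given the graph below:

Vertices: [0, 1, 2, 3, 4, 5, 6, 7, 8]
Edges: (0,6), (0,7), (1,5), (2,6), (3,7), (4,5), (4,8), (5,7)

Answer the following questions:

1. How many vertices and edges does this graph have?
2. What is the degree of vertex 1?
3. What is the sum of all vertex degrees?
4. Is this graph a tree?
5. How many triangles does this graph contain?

Count: 9 vertices, 8 edges.
Vertex 1 has neighbors [5], degree = 1.
Handshaking lemma: 2 * 8 = 16.
A graph is a tree iff it is connected and has exactly n-1 edges. This graph is connected (all 9 vertices in one component) and has 9-1 = 8 edges. It is a tree.
Number of triangles = 0.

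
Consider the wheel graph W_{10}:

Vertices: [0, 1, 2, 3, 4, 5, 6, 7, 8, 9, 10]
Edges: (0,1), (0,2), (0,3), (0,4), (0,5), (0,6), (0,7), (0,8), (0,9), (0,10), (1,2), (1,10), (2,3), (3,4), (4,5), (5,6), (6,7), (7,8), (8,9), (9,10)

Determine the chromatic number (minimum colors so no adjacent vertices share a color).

W_{10} = C_{10} plus a hub adjacent to every cycle vertex.
The outer cycle needs 2 colors (even cycle); the hub is adjacent to all of them so needs a fresh color.
Chromatic number = 2 + 1 = 3.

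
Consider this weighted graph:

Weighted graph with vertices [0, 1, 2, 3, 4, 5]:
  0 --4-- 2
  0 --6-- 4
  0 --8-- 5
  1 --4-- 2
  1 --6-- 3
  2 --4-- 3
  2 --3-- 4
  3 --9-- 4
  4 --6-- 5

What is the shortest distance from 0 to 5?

Using Dijkstra's algorithm from vertex 0:
Shortest path: 0 -> 5
Total weight: 8 = 8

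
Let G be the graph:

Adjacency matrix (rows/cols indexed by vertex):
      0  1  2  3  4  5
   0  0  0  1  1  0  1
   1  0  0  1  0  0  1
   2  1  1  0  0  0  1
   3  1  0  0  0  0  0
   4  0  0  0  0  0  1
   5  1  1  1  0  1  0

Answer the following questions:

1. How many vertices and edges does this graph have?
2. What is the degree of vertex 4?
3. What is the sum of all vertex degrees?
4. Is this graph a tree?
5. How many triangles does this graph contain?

Count: 6 vertices, 7 edges.
Vertex 4 has neighbors [5], degree = 1.
Handshaking lemma: 2 * 7 = 14.
A tree on 6 vertices has 5 edges. This graph has 7 edges (2 extra). Not a tree.
Number of triangles = 2.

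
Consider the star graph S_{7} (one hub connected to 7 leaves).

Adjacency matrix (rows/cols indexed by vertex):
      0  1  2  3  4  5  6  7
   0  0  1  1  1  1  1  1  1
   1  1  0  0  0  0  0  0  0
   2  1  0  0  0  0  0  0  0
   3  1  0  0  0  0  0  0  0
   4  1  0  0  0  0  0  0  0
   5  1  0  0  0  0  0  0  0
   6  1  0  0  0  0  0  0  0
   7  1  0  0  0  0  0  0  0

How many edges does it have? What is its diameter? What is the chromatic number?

Star graph S_{7}: the hub connects to all 7 leaves.
Edges = 7.
Diameter = 2 (any leaf to hub is 1, leaf to leaf through hub is 2).
Star graphs are bipartite (hub vs leaves), so chromatic number = 2.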